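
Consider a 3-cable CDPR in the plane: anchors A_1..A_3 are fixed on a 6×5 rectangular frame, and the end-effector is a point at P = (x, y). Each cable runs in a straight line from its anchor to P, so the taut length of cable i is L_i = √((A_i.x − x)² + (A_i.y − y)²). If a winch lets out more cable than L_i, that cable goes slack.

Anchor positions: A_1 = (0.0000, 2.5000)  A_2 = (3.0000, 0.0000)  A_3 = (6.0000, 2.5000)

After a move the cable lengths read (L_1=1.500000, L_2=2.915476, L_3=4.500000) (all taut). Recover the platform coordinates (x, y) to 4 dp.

(1.5000, 2.5000)

expand ‖A_i−P‖²=L_i² and subtract eq 1 (q_i ≔ ‖A_i‖²−L_i²)
q_1 = 0.0000+6.2500−2.2500 = 4.0000
eq1−eq2 → [-6.0000  5.0000]·P = 3.5000
eq1−eq3 → [-12.0000  0.0000]·P = -18.0000
2×2 solve → P = (1.5000, 2.5000)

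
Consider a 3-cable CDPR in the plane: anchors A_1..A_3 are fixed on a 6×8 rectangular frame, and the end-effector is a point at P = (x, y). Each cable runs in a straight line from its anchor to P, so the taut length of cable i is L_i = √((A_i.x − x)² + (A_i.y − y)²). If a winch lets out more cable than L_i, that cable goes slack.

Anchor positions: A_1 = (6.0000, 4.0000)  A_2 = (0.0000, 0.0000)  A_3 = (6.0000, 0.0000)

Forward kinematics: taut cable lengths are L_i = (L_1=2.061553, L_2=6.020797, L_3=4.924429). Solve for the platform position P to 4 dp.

circle eqns → linear via eq_j − eq_1; set q_j = A_j·A_j − L_j²
q_1 = 36.0000+16.0000−4.2500 = 47.7500
12.0000·x + 8.0000·y = q_1−q_2 = 84.0000
0.0000·x + 8.0000·y = q_1−q_3 = 36.0000
solve first two rows → x=4.0000, y=4.5000

(4.0000, 4.5000)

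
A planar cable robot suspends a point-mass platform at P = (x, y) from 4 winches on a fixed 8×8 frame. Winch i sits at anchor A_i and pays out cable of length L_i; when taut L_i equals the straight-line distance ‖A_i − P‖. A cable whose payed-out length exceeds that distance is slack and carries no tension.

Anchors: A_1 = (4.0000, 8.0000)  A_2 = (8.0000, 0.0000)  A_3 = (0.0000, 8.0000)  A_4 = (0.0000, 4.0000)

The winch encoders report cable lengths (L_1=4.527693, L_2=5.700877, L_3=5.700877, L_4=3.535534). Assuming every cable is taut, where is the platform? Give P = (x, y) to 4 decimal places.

circle eqns → linear via eq_j − eq_1; set c_j = A_j·A_j − L_j²
c_1 = 16.0000+64.0000−20.5000 = 59.5000
-8.0000·x + 16.0000·y = c_1−c_2 = 28.0000
8.0000·x + 0.0000·y = c_1−c_3 = 28.0000
8.0000·x + 8.0000·y = c_1−c_4 = 56.0000
solve first two rows → x=3.5000, y=3.5000
check cable 4: ‖A_4−P‖² = 12.5000 ≈ L_4² = 12.5000 ✓

(3.5000, 3.5000)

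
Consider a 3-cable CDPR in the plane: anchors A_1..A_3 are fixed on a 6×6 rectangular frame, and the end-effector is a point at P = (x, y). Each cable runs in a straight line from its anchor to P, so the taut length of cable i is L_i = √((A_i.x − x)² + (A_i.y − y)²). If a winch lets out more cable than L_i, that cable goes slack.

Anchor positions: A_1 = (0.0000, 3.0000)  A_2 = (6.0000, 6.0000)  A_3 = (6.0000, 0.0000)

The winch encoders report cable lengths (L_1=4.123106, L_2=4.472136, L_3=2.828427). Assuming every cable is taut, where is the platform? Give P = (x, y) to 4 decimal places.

expand ‖A_i−P‖²=L_i² and subtract eq 1 (q_i ≔ ‖A_i‖²−L_i²)
q_1 = 0.0000+9.0000−17.0000 = -8.0000
eq1−eq2 → [-12.0000  -6.0000]·P = -60.0000
eq1−eq3 → [-12.0000  6.0000]·P = -36.0000
2×2 solve → P = (4.0000, 2.0000)

(4.0000, 2.0000)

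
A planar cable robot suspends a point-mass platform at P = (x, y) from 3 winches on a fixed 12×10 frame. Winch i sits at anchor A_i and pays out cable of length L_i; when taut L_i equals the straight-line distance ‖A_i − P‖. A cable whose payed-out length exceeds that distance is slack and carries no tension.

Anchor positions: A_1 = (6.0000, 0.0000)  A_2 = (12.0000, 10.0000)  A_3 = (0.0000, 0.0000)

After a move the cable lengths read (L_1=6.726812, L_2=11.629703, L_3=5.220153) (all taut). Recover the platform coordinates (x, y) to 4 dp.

(1.5000, 5.0000)

each cable: (A_i−P)·(A_i−P) = L_i²; let q_i = ‖A_i‖²−L_i²
q_1 = 36.0000+0.0000−45.2500 = -9.2500
row 1: -12.0000x − 20.0000y = -118.0000  (q_2=108.7500)
row 2: 12.0000x + 0.0000y = 18.0000  (q_3=-27.2500)
Cramer on rows 1–2 → x = 1.5000, y = 5.0000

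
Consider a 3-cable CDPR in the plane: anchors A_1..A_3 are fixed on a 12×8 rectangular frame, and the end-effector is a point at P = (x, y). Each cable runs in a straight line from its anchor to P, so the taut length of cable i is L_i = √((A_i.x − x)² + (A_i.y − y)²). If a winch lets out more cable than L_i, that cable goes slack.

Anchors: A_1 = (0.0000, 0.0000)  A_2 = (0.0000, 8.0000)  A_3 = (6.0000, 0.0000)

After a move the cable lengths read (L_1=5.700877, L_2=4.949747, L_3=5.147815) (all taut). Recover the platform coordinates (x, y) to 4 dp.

each cable: (A_i−P)·(A_i−P) = L_i²; let q_i = ‖A_i‖²−L_i²
q_1 = 0.0000+0.0000−32.5000 = -32.5000
row 1: 0.0000x − 16.0000y = -72.0000  (q_2=39.5000)
row 2: -12.0000x + 0.0000y = -42.0000  (q_3=9.5000)
Cramer on rows 1–2 → x = 3.5000, y = 4.5000

(3.5000, 4.5000)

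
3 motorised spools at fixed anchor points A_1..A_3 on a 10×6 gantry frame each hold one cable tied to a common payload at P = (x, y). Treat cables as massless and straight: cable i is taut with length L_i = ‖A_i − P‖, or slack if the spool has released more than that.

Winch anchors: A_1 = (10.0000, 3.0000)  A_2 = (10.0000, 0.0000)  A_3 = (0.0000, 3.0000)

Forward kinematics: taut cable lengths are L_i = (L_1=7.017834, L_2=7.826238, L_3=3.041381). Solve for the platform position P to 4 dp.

each cable: (A_i−P)·(A_i−P) = L_i²; let k_i = ‖A_i‖²−L_i²
k_1 = 100.0000+9.0000−49.2500 = 59.7500
row 1: 0.0000x + 6.0000y = 21.0000  (k_2=38.7500)
row 2: 20.0000x + 0.0000y = 60.0000  (k_3=-0.2500)
Cramer on rows 1–2 → x = 3.0000, y = 3.5000

(3.0000, 3.5000)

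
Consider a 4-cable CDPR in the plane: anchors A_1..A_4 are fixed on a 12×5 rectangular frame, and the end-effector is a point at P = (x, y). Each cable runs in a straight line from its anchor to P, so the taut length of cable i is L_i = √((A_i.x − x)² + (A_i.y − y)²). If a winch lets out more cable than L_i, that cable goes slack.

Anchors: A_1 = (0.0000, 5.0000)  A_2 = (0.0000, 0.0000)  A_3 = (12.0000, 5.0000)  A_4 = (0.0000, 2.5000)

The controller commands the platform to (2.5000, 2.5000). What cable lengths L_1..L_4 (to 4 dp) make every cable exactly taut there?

L_1 = √((0.0000−2.5000)² + (5.0000−2.5000)²) = 3.5355
L_2 = √((0.0000−2.5000)² + (0.0000−2.5000)²) = 3.5355
L_3 = √((12.0000−2.5000)² + (5.0000−2.5000)²) = 9.8234
L_4 = √((0.0000−2.5000)² + (2.5000−2.5000)²) = 2.5000

(3.5355, 3.5355, 9.8234, 2.5000)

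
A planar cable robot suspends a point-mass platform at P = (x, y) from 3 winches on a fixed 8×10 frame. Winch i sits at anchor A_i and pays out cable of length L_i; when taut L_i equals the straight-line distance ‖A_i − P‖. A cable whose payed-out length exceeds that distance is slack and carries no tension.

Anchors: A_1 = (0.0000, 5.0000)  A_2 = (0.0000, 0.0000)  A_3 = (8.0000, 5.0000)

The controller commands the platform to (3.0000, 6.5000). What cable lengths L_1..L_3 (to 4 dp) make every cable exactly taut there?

L_1: Δ = A_1−P = (-3.0000, -1.5000) → ‖Δ‖ = √11.2500 = 3.3541
L_2: Δ = A_2−P = (-3.0000, -6.5000) → ‖Δ‖ = √51.2500 = 7.1589
L_3: Δ = A_3−P = (5.0000, -1.5000) → ‖Δ‖ = √27.2500 = 5.2202

(3.3541, 7.1589, 5.2202)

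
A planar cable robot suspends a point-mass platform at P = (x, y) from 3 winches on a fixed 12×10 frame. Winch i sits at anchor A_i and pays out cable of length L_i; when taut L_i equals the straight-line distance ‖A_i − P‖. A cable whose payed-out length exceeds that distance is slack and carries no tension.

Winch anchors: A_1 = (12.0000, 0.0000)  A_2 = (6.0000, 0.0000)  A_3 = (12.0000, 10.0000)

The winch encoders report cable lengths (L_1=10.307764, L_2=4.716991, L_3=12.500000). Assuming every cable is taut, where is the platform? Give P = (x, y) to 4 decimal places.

expand ‖A_i−P‖²=L_i² and subtract eq 1 (c_i ≔ ‖A_i‖²−L_i²)
c_1 = 144.0000+0.0000−106.2500 = 37.7500
eq1−eq2 → [12.0000  0.0000]·P = 24.0000
eq1−eq3 → [0.0000  -20.0000]·P = -50.0000
2×2 solve → P = (2.0000, 2.5000)

(2.0000, 2.5000)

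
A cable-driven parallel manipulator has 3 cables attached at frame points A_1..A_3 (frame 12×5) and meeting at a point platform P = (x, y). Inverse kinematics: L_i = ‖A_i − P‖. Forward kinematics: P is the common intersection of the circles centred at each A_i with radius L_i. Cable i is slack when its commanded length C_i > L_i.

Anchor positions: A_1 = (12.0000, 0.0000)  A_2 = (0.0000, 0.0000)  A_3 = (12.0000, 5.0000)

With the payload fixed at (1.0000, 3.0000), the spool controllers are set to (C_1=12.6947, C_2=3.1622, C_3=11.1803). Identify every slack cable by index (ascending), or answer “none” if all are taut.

1

cable 1: √((11.0000)²+(-3.0000)²)=11.4018, C_1=12.6947: slack
cable 2: √((-1.0000)²+(-3.0000)²)=3.1623, C_2=3.1622: taut
cable 3: √((11.0000)²+(2.0000)²)=11.1803, C_3=11.1803: taut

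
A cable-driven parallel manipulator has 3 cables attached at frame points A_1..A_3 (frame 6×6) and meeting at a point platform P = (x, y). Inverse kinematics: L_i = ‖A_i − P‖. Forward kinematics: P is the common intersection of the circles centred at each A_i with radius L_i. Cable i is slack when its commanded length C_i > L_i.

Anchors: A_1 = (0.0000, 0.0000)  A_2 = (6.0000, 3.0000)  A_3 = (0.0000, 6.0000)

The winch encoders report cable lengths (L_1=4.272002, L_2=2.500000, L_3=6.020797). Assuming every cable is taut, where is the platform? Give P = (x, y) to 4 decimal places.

(4.0000, 1.5000)

each cable: (A_i−P)·(A_i−P) = L_i²; let q_i = ‖A_i‖²−L_i²
q_1 = 0.0000+0.0000−18.2500 = -18.2500
row 1: -12.0000x − 6.0000y = -57.0000  (q_2=38.7500)
row 2: 0.0000x − 12.0000y = -18.0000  (q_3=-0.2500)
Cramer on rows 1–2 → x = 4.0000, y = 1.5000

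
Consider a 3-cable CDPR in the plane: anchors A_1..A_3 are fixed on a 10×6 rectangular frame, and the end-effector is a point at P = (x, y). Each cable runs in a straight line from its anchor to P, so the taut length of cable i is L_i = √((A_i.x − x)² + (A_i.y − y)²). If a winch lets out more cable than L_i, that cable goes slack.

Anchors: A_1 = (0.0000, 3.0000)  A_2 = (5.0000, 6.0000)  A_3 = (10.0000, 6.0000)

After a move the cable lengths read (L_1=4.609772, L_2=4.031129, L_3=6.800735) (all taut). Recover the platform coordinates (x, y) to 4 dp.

(4.5000, 2.0000)

each cable: (A_i−P)·(A_i−P) = L_i²; let k_i = ‖A_i‖²−L_i²
k_1 = 0.0000+9.0000−21.2500 = -12.2500
row 1: -10.0000x − 6.0000y = -57.0000  (k_2=44.7500)
row 2: -20.0000x − 6.0000y = -102.0000  (k_3=89.7500)
Cramer on rows 1–2 → x = 4.5000, y = 2.0000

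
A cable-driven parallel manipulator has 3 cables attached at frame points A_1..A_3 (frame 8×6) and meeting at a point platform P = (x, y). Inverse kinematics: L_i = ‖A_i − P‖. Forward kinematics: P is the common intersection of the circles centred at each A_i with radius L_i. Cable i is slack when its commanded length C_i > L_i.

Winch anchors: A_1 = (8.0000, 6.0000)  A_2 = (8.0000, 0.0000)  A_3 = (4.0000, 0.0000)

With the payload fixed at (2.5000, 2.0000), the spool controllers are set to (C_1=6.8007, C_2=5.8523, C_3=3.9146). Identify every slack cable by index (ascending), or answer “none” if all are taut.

i=1: geometric 6.8007 vs commanded 6.8007 ⇒ taut
i=2: geometric 5.8523 vs commanded 5.8523 ⇒ taut
i=3: geometric 2.5000 vs commanded 3.9146 ⇒ slack

3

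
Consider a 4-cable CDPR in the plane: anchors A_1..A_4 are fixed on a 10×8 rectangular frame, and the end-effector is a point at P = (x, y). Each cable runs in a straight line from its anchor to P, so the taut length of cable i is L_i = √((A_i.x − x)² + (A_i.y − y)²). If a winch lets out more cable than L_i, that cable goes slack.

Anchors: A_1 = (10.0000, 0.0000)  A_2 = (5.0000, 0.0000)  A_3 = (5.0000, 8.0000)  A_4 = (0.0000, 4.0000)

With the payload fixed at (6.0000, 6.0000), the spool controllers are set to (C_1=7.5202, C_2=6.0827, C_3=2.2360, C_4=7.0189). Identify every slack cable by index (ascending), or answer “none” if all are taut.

i=1: geometric 7.2111 vs commanded 7.5202 ⇒ slack
i=2: geometric 6.0828 vs commanded 6.0827 ⇒ taut
i=3: geometric 2.2361 vs commanded 2.2360 ⇒ taut
i=4: geometric 6.3246 vs commanded 7.0189 ⇒ slack

1, 4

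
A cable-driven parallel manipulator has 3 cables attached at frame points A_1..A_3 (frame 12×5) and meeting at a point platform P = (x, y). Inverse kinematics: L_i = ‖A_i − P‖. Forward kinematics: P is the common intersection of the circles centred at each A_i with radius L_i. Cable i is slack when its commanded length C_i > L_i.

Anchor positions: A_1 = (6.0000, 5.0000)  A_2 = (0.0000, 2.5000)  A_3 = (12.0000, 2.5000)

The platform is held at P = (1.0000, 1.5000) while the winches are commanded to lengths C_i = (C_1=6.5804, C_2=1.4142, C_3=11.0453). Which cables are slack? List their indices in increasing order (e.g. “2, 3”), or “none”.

1

cable 1: L_1 = ‖A_1−P‖ = 6.1033;  C_1 = 6.5804 → slack
cable 2: L_2 = ‖A_2−P‖ = 1.4142;  C_2 = 1.4142 → taut
cable 3: L_3 = ‖A_3−P‖ = 11.0454;  C_3 = 11.0453 → taut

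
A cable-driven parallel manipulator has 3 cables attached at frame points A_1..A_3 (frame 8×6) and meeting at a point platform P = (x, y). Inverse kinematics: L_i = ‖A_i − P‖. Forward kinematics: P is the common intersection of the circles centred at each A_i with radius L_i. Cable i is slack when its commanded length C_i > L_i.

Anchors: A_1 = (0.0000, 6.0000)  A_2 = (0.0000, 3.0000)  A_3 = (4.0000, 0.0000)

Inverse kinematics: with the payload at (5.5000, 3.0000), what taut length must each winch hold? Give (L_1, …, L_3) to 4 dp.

(6.2650, 5.5000, 3.3541)

L_1: Δ = A_1−P = (-5.5000, 3.0000) → ‖Δ‖ = √39.2500 = 6.2650
L_2: Δ = A_2−P = (-5.5000, 0.0000) → ‖Δ‖ = √30.2500 = 5.5000
L_3: Δ = A_3−P = (-1.5000, -3.0000) → ‖Δ‖ = √11.2500 = 3.3541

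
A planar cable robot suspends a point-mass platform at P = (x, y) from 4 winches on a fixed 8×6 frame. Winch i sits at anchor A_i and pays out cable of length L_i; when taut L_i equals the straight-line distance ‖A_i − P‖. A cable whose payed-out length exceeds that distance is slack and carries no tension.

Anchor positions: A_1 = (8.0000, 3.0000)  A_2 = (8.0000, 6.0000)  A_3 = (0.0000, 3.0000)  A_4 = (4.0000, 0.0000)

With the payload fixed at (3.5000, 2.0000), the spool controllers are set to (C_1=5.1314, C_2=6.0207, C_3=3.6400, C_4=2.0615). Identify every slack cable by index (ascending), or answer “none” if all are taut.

1

cable 1: L_1 = ‖A_1−P‖ = 4.6098;  C_1 = 5.1314 → slack
cable 2: L_2 = ‖A_2−P‖ = 6.0208;  C_2 = 6.0207 → taut
cable 3: L_3 = ‖A_3−P‖ = 3.6401;  C_3 = 3.6400 → taut
cable 4: L_4 = ‖A_4−P‖ = 2.0616;  C_4 = 2.0615 → taut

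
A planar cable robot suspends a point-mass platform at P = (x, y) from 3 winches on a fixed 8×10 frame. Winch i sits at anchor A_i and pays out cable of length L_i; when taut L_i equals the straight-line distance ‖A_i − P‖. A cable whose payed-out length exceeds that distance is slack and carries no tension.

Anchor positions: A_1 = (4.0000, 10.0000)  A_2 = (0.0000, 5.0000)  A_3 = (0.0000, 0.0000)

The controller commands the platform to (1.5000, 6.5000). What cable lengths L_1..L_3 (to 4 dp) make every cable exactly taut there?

cable 1: Δx=2.5000, Δy=3.5000; L_1 = √(Δx²+Δy²) = 4.3012
cable 2: Δx=-1.5000, Δy=-1.5000; L_2 = √(Δx²+Δy²) = 2.1213
cable 3: Δx=-1.5000, Δy=-6.5000; L_3 = √(Δx²+Δy²) = 6.6708

(4.3012, 2.1213, 6.6708)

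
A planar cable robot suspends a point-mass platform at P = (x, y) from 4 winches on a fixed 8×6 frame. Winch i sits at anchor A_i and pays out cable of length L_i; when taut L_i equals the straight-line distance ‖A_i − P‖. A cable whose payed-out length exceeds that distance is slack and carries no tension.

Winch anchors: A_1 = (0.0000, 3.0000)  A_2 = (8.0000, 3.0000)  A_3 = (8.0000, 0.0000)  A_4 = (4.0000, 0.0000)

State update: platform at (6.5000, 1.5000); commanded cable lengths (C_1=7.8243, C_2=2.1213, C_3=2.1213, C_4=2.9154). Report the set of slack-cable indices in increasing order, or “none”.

cable 1: L_1 = ‖A_1−P‖ = 6.6708;  C_1 = 7.8243 → slack
cable 2: L_2 = ‖A_2−P‖ = 2.1213;  C_2 = 2.1213 → taut
cable 3: L_3 = ‖A_3−P‖ = 2.1213;  C_3 = 2.1213 → taut
cable 4: L_4 = ‖A_4−P‖ = 2.9155;  C_4 = 2.9154 → taut

1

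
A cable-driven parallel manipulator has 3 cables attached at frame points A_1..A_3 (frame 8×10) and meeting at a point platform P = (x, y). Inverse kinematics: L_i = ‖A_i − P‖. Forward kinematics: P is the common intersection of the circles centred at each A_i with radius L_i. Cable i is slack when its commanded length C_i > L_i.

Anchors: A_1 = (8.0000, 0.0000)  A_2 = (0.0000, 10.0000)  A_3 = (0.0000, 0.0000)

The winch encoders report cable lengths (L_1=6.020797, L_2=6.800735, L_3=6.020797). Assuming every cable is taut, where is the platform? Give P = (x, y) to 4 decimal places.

each cable: (A_i−P)·(A_i−P) = L_i²; let q_i = ‖A_i‖²−L_i²
q_1 = 64.0000+0.0000−36.2500 = 27.7500
row 1: 16.0000x − 20.0000y = -26.0000  (q_2=53.7500)
row 2: 16.0000x + 0.0000y = 64.0000  (q_3=-36.2500)
Cramer on rows 1–2 → x = 4.0000, y = 4.5000

(4.0000, 4.5000)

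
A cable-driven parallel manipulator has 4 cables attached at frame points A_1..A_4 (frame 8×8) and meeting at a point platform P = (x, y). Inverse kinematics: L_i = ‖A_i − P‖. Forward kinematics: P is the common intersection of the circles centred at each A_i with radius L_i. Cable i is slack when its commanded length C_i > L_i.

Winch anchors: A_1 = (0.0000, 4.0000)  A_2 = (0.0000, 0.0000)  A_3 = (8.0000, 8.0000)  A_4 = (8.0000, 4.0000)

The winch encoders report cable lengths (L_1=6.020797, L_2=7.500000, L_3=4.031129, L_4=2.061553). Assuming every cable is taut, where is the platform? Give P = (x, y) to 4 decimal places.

(6.0000, 4.5000)

each cable: (A_i−P)·(A_i−P) = L_i²; let k_i = ‖A_i‖²−L_i²
k_1 = 0.0000+16.0000−36.2500 = -20.2500
row 1: 0.0000x + 8.0000y = 36.0000  (k_2=-56.2500)
row 2: -16.0000x − 8.0000y = -132.0000  (k_3=111.7500)
row 3: -16.0000x + 0.0000y = -96.0000  (k_4=75.7500)
Cramer on rows 1–2 → x = 6.0000, y = 4.5000
check cable 4: ‖A_4−P‖² = 4.2500 ≈ L_4² = 4.2500 ✓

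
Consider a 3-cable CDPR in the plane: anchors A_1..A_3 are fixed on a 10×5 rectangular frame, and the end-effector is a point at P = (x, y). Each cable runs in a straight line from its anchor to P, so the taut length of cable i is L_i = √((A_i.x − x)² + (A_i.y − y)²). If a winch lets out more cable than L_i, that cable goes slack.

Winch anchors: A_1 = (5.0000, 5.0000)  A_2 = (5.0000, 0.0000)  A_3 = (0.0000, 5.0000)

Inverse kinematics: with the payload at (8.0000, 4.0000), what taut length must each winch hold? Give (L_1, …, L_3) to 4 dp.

(3.1623, 5.0000, 8.0623)

cable 1: Δx=-3.0000, Δy=1.0000; L_1 = √(Δx²+Δy²) = 3.1623
cable 2: Δx=-3.0000, Δy=-4.0000; L_2 = √(Δx²+Δy²) = 5.0000
cable 3: Δx=-8.0000, Δy=1.0000; L_3 = √(Δx²+Δy²) = 8.0623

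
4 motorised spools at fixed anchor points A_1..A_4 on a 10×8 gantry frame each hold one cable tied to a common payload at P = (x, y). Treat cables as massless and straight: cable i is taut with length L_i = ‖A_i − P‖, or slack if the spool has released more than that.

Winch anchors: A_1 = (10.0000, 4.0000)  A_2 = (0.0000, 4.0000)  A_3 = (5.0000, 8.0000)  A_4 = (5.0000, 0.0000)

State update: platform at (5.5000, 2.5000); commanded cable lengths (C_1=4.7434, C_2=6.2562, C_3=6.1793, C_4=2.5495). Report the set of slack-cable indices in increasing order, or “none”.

cable 1: √((4.5000)²+(1.5000)²)=4.7434, C_1=4.7434: taut
cable 2: √((-5.5000)²+(1.5000)²)=5.7009, C_2=6.2562: slack
cable 3: √((-0.5000)²+(5.5000)²)=5.5227, C_3=6.1793: slack
cable 4: √((-0.5000)²+(-2.5000)²)=2.5495, C_4=2.5495: taut

2, 3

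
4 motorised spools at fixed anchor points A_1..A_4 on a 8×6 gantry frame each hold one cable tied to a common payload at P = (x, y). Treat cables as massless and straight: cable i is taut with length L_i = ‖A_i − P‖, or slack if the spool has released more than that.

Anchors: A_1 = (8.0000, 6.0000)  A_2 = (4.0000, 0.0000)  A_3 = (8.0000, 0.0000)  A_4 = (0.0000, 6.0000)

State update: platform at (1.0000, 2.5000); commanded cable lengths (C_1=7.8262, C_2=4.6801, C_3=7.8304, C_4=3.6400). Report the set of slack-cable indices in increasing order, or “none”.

2, 3

cable 1: L_1 = ‖A_1−P‖ = 7.8262;  C_1 = 7.8262 → taut
cable 2: L_2 = ‖A_2−P‖ = 3.9051;  C_2 = 4.6801 → slack
cable 3: L_3 = ‖A_3−P‖ = 7.4330;  C_3 = 7.8304 → slack
cable 4: L_4 = ‖A_4−P‖ = 3.6401;  C_4 = 3.6400 → taut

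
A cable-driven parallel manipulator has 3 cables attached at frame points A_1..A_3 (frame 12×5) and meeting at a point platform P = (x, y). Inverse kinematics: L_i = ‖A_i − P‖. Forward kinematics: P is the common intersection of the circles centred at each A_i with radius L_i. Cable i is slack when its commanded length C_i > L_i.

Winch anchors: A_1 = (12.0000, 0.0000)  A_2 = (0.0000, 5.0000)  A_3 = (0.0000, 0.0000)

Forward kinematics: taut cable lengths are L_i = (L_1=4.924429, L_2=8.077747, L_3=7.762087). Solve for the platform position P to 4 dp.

(7.5000, 2.0000)

circle eqns → linear via eq_j − eq_1; set k_j = A_j·A_j − L_j²
k_1 = 144.0000+0.0000−24.2500 = 119.7500
24.0000·x − 10.0000·y = k_1−k_2 = 160.0000
24.0000·x + 0.0000·y = k_1−k_3 = 180.0000
solve first two rows → x=7.5000, y=2.0000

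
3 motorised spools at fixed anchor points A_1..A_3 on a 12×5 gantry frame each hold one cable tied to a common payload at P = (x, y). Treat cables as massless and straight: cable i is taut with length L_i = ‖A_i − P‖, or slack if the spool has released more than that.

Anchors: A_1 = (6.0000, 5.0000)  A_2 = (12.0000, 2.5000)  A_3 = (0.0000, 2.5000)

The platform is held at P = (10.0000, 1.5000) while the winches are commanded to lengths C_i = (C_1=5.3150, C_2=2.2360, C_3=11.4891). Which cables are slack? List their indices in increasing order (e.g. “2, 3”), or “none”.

3

i=1: geometric 5.3151 vs commanded 5.3150 ⇒ taut
i=2: geometric 2.2361 vs commanded 2.2360 ⇒ taut
i=3: geometric 10.0499 vs commanded 11.4891 ⇒ slack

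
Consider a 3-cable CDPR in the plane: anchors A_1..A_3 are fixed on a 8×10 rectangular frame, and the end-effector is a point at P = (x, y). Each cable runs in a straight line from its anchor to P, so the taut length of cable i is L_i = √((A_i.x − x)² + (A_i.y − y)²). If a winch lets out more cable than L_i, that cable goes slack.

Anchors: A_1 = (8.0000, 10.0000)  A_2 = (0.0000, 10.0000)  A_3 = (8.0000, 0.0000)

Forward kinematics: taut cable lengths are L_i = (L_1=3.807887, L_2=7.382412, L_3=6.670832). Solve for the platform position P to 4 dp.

(6.5000, 6.5000)

circle eqns → linear via eq_j − eq_1; set q_j = A_j·A_j − L_j²
q_1 = 64.0000+100.0000−14.5000 = 149.5000
16.0000·x + 0.0000·y = q_1−q_2 = 104.0000
0.0000·x + 20.0000·y = q_1−q_3 = 130.0000
solve first two rows → x=6.5000, y=6.5000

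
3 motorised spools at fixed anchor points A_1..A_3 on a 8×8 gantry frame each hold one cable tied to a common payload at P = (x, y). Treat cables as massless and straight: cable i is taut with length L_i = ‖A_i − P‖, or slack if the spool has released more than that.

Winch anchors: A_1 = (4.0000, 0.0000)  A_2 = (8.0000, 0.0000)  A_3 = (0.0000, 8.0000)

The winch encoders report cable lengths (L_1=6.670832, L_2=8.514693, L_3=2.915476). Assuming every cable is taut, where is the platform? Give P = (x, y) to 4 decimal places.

circle eqns → linear via eq_j − eq_1; set c_j = A_j·A_j − L_j²
c_1 = 16.0000+0.0000−44.5000 = -28.5000
-8.0000·x + 0.0000·y = c_1−c_2 = -20.0000
8.0000·x − 16.0000·y = c_1−c_3 = -84.0000
solve first two rows → x=2.5000, y=6.5000

(2.5000, 6.5000)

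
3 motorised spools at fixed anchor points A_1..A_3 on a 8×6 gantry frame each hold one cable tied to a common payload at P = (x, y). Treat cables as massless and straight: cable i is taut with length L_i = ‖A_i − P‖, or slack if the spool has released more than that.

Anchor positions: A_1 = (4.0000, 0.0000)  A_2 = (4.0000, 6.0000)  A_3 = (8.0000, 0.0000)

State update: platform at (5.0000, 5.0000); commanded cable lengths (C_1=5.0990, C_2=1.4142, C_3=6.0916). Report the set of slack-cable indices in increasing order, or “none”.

cable 1: √((-1.0000)²+(-5.0000)²)=5.0990, C_1=5.0990: taut
cable 2: √((-1.0000)²+(1.0000)²)=1.4142, C_2=1.4142: taut
cable 3: √((3.0000)²+(-5.0000)²)=5.8310, C_3=6.0916: slack

3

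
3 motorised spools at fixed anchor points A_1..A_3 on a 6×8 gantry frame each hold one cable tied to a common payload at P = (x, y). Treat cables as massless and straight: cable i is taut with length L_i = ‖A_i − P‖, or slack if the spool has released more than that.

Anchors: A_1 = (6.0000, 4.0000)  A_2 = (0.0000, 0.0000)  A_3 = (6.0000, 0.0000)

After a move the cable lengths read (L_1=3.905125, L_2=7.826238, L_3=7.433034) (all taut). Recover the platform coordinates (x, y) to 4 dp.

circle eqns → linear via eq_j − eq_1; set c_j = A_j·A_j − L_j²
c_1 = 36.0000+16.0000−15.2500 = 36.7500
12.0000·x + 8.0000·y = c_1−c_2 = 98.0000
0.0000·x + 8.0000·y = c_1−c_3 = 56.0000
solve first two rows → x=3.5000, y=7.0000

(3.5000, 7.0000)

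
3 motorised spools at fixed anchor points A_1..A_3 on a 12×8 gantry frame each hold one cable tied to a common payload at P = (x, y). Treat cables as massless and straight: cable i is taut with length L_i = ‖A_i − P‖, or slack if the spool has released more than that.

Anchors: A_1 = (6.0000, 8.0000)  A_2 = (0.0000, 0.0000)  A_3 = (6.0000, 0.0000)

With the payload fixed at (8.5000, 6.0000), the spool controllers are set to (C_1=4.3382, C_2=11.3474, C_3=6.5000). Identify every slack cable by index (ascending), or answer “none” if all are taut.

cable 1: √((-2.5000)²+(2.0000)²)=3.2016, C_1=4.3382: slack
cable 2: √((-8.5000)²+(-6.0000)²)=10.4043, C_2=11.3474: slack
cable 3: √((-2.5000)²+(-6.0000)²)=6.5000, C_3=6.5000: taut

1, 2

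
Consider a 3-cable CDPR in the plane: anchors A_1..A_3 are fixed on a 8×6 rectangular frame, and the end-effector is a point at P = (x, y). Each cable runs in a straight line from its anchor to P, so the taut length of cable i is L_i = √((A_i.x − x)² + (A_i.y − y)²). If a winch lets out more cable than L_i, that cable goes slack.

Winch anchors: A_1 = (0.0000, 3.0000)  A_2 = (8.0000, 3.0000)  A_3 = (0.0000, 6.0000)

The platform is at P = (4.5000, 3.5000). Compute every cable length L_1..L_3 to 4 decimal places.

cable 1: Δx=-4.5000, Δy=-0.5000; L_1 = √(Δx²+Δy²) = 4.5277
cable 2: Δx=3.5000, Δy=-0.5000; L_2 = √(Δx²+Δy²) = 3.5355
cable 3: Δx=-4.5000, Δy=2.5000; L_3 = √(Δx²+Δy²) = 5.1478

(4.5277, 3.5355, 5.1478)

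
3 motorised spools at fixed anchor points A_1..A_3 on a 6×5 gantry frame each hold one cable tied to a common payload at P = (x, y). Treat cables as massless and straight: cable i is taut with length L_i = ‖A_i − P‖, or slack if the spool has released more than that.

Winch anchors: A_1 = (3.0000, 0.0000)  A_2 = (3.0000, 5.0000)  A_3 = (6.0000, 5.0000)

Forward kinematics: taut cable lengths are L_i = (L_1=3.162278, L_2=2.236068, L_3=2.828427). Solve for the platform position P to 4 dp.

expand ‖A_i−P‖²=L_i² and subtract eq 1 (k_i ≔ ‖A_i‖²−L_i²)
k_1 = 9.0000+0.0000−10.0000 = -1.0000
eq1−eq2 → [0.0000  -10.0000]·P = -30.0000
eq1−eq3 → [-6.0000  -10.0000]·P = -54.0000
2×2 solve → P = (4.0000, 3.0000)

(4.0000, 3.0000)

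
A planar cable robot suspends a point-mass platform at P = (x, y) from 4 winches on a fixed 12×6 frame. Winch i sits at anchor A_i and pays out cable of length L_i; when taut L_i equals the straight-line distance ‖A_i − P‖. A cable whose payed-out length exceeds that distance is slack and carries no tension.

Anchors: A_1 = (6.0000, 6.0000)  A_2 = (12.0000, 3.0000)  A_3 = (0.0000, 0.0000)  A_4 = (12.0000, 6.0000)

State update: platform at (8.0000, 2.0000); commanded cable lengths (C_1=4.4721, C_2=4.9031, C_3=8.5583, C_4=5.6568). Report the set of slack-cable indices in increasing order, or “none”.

i=1: geometric 4.4721 vs commanded 4.4721 ⇒ taut
i=2: geometric 4.1231 vs commanded 4.9031 ⇒ slack
i=3: geometric 8.2462 vs commanded 8.5583 ⇒ slack
i=4: geometric 5.6569 vs commanded 5.6568 ⇒ taut

2, 3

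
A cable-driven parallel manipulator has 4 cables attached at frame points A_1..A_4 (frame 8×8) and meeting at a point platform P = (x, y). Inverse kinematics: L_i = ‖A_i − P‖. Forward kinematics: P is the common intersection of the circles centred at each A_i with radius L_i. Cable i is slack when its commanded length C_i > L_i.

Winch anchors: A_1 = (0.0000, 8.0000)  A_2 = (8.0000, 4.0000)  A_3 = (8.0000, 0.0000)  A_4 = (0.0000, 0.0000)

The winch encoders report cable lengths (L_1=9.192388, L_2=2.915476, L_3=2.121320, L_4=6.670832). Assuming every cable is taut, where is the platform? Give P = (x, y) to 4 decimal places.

(6.5000, 1.5000)

each cable: (A_i−P)·(A_i−P) = L_i²; let q_i = ‖A_i‖²−L_i²
q_1 = 0.0000+64.0000−84.5000 = -20.5000
row 1: -16.0000x + 8.0000y = -92.0000  (q_2=71.5000)
row 2: -16.0000x + 16.0000y = -80.0000  (q_3=59.5000)
row 3: 0.0000x + 16.0000y = 24.0000  (q_4=-44.5000)
Cramer on rows 1–2 → x = 6.5000, y = 1.5000
check cable 4: ‖A_4−P‖² = 44.5000 ≈ L_4² = 44.5000 ✓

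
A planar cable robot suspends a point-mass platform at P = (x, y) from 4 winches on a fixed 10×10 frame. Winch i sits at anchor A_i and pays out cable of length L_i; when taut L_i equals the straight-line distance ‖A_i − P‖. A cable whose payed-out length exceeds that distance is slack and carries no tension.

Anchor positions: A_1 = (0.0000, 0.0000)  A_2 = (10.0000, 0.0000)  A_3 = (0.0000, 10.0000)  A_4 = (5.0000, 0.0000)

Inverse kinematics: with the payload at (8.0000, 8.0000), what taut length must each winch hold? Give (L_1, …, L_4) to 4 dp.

(11.3137, 8.2462, 8.2462, 8.5440)

cable 1: Δx=-8.0000, Δy=-8.0000; L_1 = √(Δx²+Δy²) = 11.3137
cable 2: Δx=2.0000, Δy=-8.0000; L_2 = √(Δx²+Δy²) = 8.2462
cable 3: Δx=-8.0000, Δy=2.0000; L_3 = √(Δx²+Δy²) = 8.2462
cable 4: Δx=-3.0000, Δy=-8.0000; L_4 = √(Δx²+Δy²) = 8.5440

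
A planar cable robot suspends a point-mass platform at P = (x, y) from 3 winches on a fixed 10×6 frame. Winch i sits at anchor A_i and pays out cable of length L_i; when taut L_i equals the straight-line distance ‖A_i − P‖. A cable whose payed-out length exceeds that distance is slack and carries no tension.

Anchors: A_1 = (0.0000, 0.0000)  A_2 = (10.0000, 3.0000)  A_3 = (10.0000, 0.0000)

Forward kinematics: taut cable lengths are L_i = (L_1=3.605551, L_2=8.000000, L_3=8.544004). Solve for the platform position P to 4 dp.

(2.0000, 3.0000)

circle eqns → linear via eq_j − eq_1; set c_j = A_j·A_j − L_j²
c_1 = 0.0000+0.0000−13.0000 = -13.0000
-20.0000·x − 6.0000·y = c_1−c_2 = -58.0000
-20.0000·x + 0.0000·y = c_1−c_3 = -40.0000
solve first two rows → x=2.0000, y=3.0000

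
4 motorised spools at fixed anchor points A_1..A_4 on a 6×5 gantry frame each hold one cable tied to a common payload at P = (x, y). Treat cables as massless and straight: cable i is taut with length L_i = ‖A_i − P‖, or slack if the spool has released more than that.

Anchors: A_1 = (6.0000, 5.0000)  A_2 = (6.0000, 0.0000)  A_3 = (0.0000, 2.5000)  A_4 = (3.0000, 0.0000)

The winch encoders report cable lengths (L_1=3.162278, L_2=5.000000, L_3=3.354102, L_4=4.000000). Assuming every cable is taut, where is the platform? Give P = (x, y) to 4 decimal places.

(3.0000, 4.0000)

expand ‖A_i−P‖²=L_i² and subtract eq 1 (q_i ≔ ‖A_i‖²−L_i²)
q_1 = 36.0000+25.0000−10.0000 = 51.0000
eq1−eq2 → [0.0000  10.0000]·P = 40.0000
eq1−eq3 → [12.0000  5.0000]·P = 56.0000
eq1−eq4 → [6.0000  10.0000]·P = 58.0000
2×2 solve → P = (3.0000, 4.0000)
check cable 4: ‖A_4−P‖² = 16.0000 ≈ L_4² = 16.0000 ✓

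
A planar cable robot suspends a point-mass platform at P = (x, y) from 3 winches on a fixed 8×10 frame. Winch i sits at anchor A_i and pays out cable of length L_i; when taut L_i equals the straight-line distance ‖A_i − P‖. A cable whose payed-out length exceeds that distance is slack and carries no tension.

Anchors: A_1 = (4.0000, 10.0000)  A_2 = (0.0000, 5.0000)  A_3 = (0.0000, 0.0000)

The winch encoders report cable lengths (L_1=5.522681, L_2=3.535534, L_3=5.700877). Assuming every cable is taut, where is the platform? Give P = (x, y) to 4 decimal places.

each cable: (A_i−P)·(A_i−P) = L_i²; let k_i = ‖A_i‖²−L_i²
k_1 = 16.0000+100.0000−30.5000 = 85.5000
row 1: 8.0000x + 10.0000y = 73.0000  (k_2=12.5000)
row 2: 8.0000x + 20.0000y = 118.0000  (k_3=-32.5000)
Cramer on rows 1–2 → x = 3.5000, y = 4.5000

(3.5000, 4.5000)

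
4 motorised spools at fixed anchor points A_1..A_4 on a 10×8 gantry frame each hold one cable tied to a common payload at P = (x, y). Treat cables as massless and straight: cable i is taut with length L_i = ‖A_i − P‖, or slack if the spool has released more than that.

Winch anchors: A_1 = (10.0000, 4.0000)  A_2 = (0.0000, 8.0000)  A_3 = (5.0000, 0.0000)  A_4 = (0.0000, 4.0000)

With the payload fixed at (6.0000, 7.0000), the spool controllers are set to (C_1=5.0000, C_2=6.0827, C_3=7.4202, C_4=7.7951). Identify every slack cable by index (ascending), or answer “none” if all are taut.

cable 1: L_1 = ‖A_1−P‖ = 5.0000;  C_1 = 5.0000 → taut
cable 2: L_2 = ‖A_2−P‖ = 6.0828;  C_2 = 6.0827 → taut
cable 3: L_3 = ‖A_3−P‖ = 7.0711;  C_3 = 7.4202 → slack
cable 4: L_4 = ‖A_4−P‖ = 6.7082;  C_4 = 7.7951 → slack

3, 4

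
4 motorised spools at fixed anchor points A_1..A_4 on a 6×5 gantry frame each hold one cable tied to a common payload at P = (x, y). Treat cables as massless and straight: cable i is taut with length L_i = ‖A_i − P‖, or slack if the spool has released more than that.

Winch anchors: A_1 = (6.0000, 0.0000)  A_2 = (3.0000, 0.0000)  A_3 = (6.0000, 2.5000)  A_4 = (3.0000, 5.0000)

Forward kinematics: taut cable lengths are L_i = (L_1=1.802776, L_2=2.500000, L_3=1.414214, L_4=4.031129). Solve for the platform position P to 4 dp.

(5.0000, 1.5000)

each cable: (A_i−P)·(A_i−P) = L_i²; let c_i = ‖A_i‖²−L_i²
c_1 = 36.0000+0.0000−3.2500 = 32.7500
row 1: 6.0000x + 0.0000y = 30.0000  (c_2=2.7500)
row 2: 0.0000x − 5.0000y = -7.5000  (c_3=40.2500)
row 3: 6.0000x − 10.0000y = 15.0000  (c_4=17.7500)
Cramer on rows 1–2 → x = 5.0000, y = 1.5000
check cable 4: ‖A_4−P‖² = 16.2500 ≈ L_4² = 16.2500 ✓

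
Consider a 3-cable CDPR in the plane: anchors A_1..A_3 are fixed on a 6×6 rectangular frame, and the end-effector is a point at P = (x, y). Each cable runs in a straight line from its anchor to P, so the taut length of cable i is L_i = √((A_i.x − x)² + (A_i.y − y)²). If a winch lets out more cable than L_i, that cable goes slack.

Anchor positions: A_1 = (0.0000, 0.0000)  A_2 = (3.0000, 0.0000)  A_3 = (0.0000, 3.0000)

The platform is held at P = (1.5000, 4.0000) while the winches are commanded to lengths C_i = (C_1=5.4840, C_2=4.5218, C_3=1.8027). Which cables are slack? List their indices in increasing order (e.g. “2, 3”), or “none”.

i=1: geometric 4.2720 vs commanded 5.4840 ⇒ slack
i=2: geometric 4.2720 vs commanded 4.5218 ⇒ slack
i=3: geometric 1.8028 vs commanded 1.8027 ⇒ taut

1, 2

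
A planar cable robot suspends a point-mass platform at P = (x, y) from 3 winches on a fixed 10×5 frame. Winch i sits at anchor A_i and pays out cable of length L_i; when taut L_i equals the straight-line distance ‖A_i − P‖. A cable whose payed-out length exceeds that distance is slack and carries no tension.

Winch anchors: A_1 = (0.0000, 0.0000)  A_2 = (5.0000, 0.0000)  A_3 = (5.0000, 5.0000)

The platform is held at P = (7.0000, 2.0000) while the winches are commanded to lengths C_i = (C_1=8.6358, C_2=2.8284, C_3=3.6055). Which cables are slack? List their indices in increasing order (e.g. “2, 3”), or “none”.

1

cable 1: L_1 = ‖A_1−P‖ = 7.2801;  C_1 = 8.6358 → slack
cable 2: L_2 = ‖A_2−P‖ = 2.8284;  C_2 = 2.8284 → taut
cable 3: L_3 = ‖A_3−P‖ = 3.6056;  C_3 = 3.6055 → taut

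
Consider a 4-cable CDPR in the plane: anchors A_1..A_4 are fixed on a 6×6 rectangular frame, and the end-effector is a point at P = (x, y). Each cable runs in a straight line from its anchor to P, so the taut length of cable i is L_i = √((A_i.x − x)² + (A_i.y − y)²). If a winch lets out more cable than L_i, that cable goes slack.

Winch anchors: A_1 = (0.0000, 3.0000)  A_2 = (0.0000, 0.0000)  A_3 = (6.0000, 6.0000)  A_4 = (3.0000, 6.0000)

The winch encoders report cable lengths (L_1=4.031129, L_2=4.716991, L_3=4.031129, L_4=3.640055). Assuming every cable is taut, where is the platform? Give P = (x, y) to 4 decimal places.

(4.0000, 2.5000)

expand ‖A_i−P‖²=L_i² and subtract eq 1 (q_i ≔ ‖A_i‖²−L_i²)
q_1 = 0.0000+9.0000−16.2500 = -7.2500
eq1−eq2 → [0.0000  6.0000]·P = 15.0000
eq1−eq3 → [-12.0000  -6.0000]·P = -63.0000
eq1−eq4 → [-6.0000  -6.0000]·P = -39.0000
2×2 solve → P = (4.0000, 2.5000)
check cable 4: ‖A_4−P‖² = 13.2500 ≈ L_4² = 13.2500 ✓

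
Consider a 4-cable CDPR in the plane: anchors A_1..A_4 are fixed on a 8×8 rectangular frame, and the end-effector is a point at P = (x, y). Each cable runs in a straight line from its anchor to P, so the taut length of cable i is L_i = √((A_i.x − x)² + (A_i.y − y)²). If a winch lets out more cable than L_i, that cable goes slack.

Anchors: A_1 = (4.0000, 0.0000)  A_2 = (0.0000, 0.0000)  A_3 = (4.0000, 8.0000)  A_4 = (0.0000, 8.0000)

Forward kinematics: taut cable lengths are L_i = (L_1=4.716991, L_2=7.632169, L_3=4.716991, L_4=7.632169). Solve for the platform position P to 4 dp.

each cable: (A_i−P)·(A_i−P) = L_i²; let k_i = ‖A_i‖²−L_i²
k_1 = 16.0000+0.0000−22.2500 = -6.2500
row 1: 8.0000x + 0.0000y = 52.0000  (k_2=-58.2500)
row 2: 0.0000x − 16.0000y = -64.0000  (k_3=57.7500)
row 3: 8.0000x − 16.0000y = -12.0000  (k_4=5.7500)
Cramer on rows 1–2 → x = 6.5000, y = 4.0000
check cable 4: ‖A_4−P‖² = 58.2500 ≈ L_4² = 58.2500 ✓

(6.5000, 4.0000)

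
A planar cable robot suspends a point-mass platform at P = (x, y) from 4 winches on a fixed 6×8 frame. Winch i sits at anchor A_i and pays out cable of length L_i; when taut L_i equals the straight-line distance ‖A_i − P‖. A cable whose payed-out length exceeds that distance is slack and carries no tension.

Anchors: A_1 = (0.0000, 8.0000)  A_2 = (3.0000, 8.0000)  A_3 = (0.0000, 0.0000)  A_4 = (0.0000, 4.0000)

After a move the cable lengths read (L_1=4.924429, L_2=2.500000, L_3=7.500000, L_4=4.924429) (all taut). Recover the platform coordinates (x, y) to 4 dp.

circle eqns → linear via eq_j − eq_1; set k_j = A_j·A_j − L_j²
k_1 = 0.0000+64.0000−24.2500 = 39.7500
-6.0000·x + 0.0000·y = k_1−k_2 = -27.0000
0.0000·x + 16.0000·y = k_1−k_3 = 96.0000
0.0000·x + 8.0000·y = k_1−k_4 = 48.0000
solve first two rows → x=4.5000, y=6.0000
check cable 4: ‖A_4−P‖² = 24.2500 ≈ L_4² = 24.2500 ✓

(4.5000, 6.0000)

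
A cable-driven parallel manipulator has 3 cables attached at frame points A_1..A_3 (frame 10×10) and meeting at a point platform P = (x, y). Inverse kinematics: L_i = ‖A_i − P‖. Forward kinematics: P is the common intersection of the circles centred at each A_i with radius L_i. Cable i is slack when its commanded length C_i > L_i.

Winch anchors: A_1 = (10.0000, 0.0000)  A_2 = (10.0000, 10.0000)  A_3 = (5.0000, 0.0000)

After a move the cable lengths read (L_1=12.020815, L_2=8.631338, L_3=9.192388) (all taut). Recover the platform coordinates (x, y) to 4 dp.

(1.5000, 8.5000)

each cable: (A_i−P)·(A_i−P) = L_i²; let q_i = ‖A_i‖²−L_i²
q_1 = 100.0000+0.0000−144.5000 = -44.5000
row 1: 0.0000x − 20.0000y = -170.0000  (q_2=125.5000)
row 2: 10.0000x + 0.0000y = 15.0000  (q_3=-59.5000)
Cramer on rows 1–2 → x = 1.5000, y = 8.5000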